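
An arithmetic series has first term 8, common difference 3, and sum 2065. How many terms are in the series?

Using S = n/2 × [2a + (n-1)d]
2065 = n/2 × [2(8) + (n-1)(3)]
2065 = n/2 × [16 + 3n - 3]
4130 = n × [13 + 3n]
3n² + (13)n - 4130 = 0
Discriminant: Δ = (13)² - 4(3)(-4130) = 169 + 49560 = 49729
√Δ = 223
n = [-(13) + √Δ] / (2·3) = (-13 + 223) / 6 = 210 / 6 = 35
(The negative root is discarded since n must be a positive integer.)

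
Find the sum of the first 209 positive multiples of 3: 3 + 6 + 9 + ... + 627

Factor out 3: = 3(1 + 2 + ... + 209) = 3 × n(n+1)/2
= 3 × 209×210/2
= 3 × 21945
= 65835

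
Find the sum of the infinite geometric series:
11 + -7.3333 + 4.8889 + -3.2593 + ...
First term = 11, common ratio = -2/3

For |r| < 1, S = a / (1 - r)
S = 11 / (1 - (-2/3))
S = 11 / (5/3)
S = 33/5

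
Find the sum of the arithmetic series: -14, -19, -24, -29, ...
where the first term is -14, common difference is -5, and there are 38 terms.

Sₙ = n/2 × (first + last)
Last term = a + (n-1)d = -14 + (38-1)×(-5) = -199
S_38 = 38/2 × (-14 + (-199))
S_38 = 38/2 × (-213) = -4047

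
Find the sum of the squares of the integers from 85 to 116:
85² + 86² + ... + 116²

Use ∑_{k=1}^{n} k² = n(n+1)(2n+1)/6, then subtract the first 84 terms.
∑_{k=1}^{116} k² = 116×117×233/6 = 527046
∑_{k=1}^{84} k² = 84×85×169/6 = 201110
∑_{k=85}^{116} k² = 527046 - 201110 = 325936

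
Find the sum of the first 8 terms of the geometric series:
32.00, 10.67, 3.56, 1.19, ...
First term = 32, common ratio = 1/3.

Sₙ = a(1 - rⁿ) / (1 - r)
S_8 = 32(1 - (1/3)^8) / (1 - (1/3))
S_8 = 32(1 - (1/6561)) / (2/3)
S_8 = 104960/2187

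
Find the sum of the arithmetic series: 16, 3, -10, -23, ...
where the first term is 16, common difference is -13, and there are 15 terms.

Sₙ = n/2 × (first + last)
Last term = a + (n-1)d = 16 + (15-1)×(-13) = -166
S_15 = 15/2 × (16 + (-166))
S_15 = 15/2 × (-150) = -1125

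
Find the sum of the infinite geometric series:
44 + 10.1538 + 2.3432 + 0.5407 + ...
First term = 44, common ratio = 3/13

For |r| < 1, S = a / (1 - r)
S = 44 / (1 - (3/13))
S = 44 / (10/13)
S = 286/5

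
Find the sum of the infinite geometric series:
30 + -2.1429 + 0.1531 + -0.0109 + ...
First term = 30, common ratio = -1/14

For |r| < 1, S = a / (1 - r)
S = 30 / (1 - (-1/14))
S = 30 / (15/14)
S = 28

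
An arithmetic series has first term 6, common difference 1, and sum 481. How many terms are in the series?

Using S = n/2 × [2a + (n-1)d]
481 = n/2 × [2(6) + (n-1)(1)]
481 = n/2 × [12 + 1n - 1]
962 = n × [11 + 1n]
1n² + (11)n - 962 = 0
Discriminant: Δ = (11)² - 4(1)(-962) = 121 + 3848 = 3969
√Δ = 63
n = [-(11) + √Δ] / (2·1) = (-11 + 63) / 2 = 52 / 2 = 26
(The negative root is discarded since n must be a positive integer.)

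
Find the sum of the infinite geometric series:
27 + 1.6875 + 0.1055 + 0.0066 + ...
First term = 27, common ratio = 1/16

For |r| < 1, S = a / (1 - r)
S = 27 / (1 - (1/16))
S = 27 / (15/16)
S = 144/5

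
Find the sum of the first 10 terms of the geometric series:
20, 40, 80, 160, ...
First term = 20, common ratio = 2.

Sₙ = a(1 - rⁿ) / (1 - r)
S_10 = 20(1 - 2^10) / (1 - 2)
S_10 = 20(1 - 1024) / (-1)
S_10 = 20460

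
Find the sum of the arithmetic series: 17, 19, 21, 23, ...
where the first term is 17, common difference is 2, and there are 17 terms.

Sₙ = n/2 × (first + last)
Last term = a + (n-1)d = 17 + (17-1)×2 = 49
S_17 = 17/2 × (17 + 49)
S_17 = 17/2 × 66 = 561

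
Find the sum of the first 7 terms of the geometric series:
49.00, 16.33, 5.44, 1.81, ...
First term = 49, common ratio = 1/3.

Sₙ = a(1 - rⁿ) / (1 - r)
S_7 = 49(1 - (1/3)^7) / (1 - (1/3))
S_7 = 49(1 - (1/2187)) / (2/3)
S_7 = 53557/729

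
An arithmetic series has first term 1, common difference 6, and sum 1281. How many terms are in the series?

Using S = n/2 × [2a + (n-1)d]
1281 = n/2 × [2(1) + (n-1)(6)]
1281 = n/2 × [2 + 6n - 6]
2562 = n × [-4 + 6n]
6n² + (-4)n - 2562 = 0
Discriminant: Δ = (-4)² - 4(6)(-2562) = 16 + 61488 = 61504
√Δ = 248
n = [-(-4) + √Δ] / (2·6) = (4 + 248) / 12 = 252 / 12 = 21
(The negative root is discarded since n must be a positive integer.)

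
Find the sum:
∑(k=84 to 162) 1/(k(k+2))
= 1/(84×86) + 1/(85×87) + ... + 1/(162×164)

Partial fractions: 1/(k(k+2)) = (1/2)[1/k - 1/(k+2)]
Telescoping leaves the first two and last two terms:
= (1/2)[1/84 + 1/85 - 1/163 - 1/164]
= 136433/23858310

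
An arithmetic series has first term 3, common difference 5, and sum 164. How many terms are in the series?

Using S = n/2 × [2a + (n-1)d]
164 = n/2 × [2(3) + (n-1)(5)]
164 = n/2 × [6 + 5n - 5]
328 = n × [1 + 5n]
5n² + (1)n - 328 = 0
Discriminant: Δ = (1)² - 4(5)(-328) = 1 + 6560 = 6561
√Δ = 81
n = [-(1) + √Δ] / (2·5) = (-1 + 81) / 10 = 80 / 10 = 8
(The negative root is discarded since n must be a positive integer.)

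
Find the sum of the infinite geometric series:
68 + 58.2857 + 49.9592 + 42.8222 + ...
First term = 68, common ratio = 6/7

For |r| < 1, S = a / (1 - r)
S = 68 / (1 - (6/7))
S = 68 / (1/7)
S = 476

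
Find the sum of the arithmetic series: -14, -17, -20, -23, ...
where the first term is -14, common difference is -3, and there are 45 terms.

Sₙ = n/2 × (first + last)
Last term = a + (n-1)d = -14 + (45-1)×(-3) = -146
S_45 = 45/2 × (-14 + (-146))
S_45 = 45/2 × (-160) = -3600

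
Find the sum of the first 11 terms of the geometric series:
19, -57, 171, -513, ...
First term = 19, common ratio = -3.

Sₙ = a(1 - rⁿ) / (1 - r)
S_11 = 19(1 - (-3)^11) / (1 - (-3))
S_11 = 19(1 - (-177147)) / (4)
S_11 = 841453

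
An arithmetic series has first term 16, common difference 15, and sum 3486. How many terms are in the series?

Using S = n/2 × [2a + (n-1)d]
3486 = n/2 × [2(16) + (n-1)(15)]
3486 = n/2 × [32 + 15n - 15]
6972 = n × [17 + 15n]
15n² + (17)n - 6972 = 0
Discriminant: Δ = (17)² - 4(15)(-6972) = 289 + 418320 = 418609
√Δ = 647
n = [-(17) + √Δ] / (2·15) = (-17 + 647) / 30 = 630 / 30 = 21
(The negative root is discarded since n must be a positive integer.)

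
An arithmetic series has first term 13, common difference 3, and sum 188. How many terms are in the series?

Using S = n/2 × [2a + (n-1)d]
188 = n/2 × [2(13) + (n-1)(3)]
188 = n/2 × [26 + 3n - 3]
376 = n × [23 + 3n]
3n² + (23)n - 376 = 0
Discriminant: Δ = (23)² - 4(3)(-376) = 529 + 4512 = 5041
√Δ = 71
n = [-(23) + √Δ] / (2·3) = (-23 + 71) / 6 = 48 / 6 = 8
(The negative root is discarded since n must be a positive integer.)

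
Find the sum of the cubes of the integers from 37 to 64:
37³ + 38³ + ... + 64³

Use ∑_{k=1}^{n} k³ = [n(n+1)/2]², then subtract the first 36 terms.
∑_{k=1}^{64} k³ = [64×65/2]² = 2080² = 4326400
∑_{k=1}^{36} k³ = [36×37/2]² = 666² = 443556
∑_{k=37}^{64} k³ = 4326400 - 443556 = 3882844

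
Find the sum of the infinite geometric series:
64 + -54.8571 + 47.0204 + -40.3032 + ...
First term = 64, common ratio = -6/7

For |r| < 1, S = a / (1 - r)
S = 64 / (1 - (-6/7))
S = 64 / (13/7)
S = 448/13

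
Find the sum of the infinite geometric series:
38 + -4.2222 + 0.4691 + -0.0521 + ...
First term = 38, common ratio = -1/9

For |r| < 1, S = a / (1 - r)
S = 38 / (1 - (-1/9))
S = 38 / (10/9)
S = 171/5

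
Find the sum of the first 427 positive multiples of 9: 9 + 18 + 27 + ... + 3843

Factor out 9: = 9(1 + 2 + ... + 427) = 9 × n(n+1)/2
= 9 × 427×428/2
= 9 × 91378
= 822402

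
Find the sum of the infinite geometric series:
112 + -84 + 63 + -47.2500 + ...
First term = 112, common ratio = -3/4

For |r| < 1, S = a / (1 - r)
S = 112 / (1 - (-3/4))
S = 112 / (7/4)
S = 64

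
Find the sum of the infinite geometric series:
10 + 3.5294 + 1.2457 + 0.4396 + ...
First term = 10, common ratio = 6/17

For |r| < 1, S = a / (1 - r)
S = 10 / (1 - (6/17))
S = 10 / (11/17)
S = 170/11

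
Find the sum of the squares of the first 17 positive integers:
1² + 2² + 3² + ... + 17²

Formula: ∑k² = n(n+1)(2n+1)/6
= 17×18×35/6
= 10710/6
= 1785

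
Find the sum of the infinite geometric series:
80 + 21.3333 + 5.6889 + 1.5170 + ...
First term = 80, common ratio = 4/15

For |r| < 1, S = a / (1 - r)
S = 80 / (1 - (4/15))
S = 80 / (11/15)
S = 1200/11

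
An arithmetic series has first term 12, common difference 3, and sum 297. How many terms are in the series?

Using S = n/2 × [2a + (n-1)d]
297 = n/2 × [2(12) + (n-1)(3)]
297 = n/2 × [24 + 3n - 3]
594 = n × [21 + 3n]
3n² + (21)n - 594 = 0
Discriminant: Δ = (21)² - 4(3)(-594) = 441 + 7128 = 7569
√Δ = 87
n = [-(21) + √Δ] / (2·3) = (-21 + 87) / 6 = 66 / 6 = 11
(The negative root is discarded since n must be a positive integer.)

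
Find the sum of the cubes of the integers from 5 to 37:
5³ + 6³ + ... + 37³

Use ∑_{k=1}^{n} k³ = [n(n+1)/2]², then subtract the first 4 terms.
∑_{k=1}^{37} k³ = [37×38/2]² = 703² = 494209
∑_{k=1}^{4} k³ = [4×5/2]² = 10² = 100
∑_{k=5}^{37} k³ = 494209 - 100 = 494109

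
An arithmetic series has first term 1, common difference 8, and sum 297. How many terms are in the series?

Using S = n/2 × [2a + (n-1)d]
297 = n/2 × [2(1) + (n-1)(8)]
297 = n/2 × [2 + 8n - 8]
594 = n × [-6 + 8n]
8n² + (-6)n - 594 = 0
Discriminant: Δ = (-6)² - 4(8)(-594) = 36 + 19008 = 19044
√Δ = 138
n = [-(-6) + √Δ] / (2·8) = (6 + 138) / 16 = 144 / 16 = 9
(The negative root is discarded since n must be a positive integer.)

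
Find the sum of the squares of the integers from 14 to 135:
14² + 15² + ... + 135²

Use ∑_{k=1}^{n} k² = n(n+1)(2n+1)/6, then subtract the first 13 terms.
∑_{k=1}^{135} k² = 135×136×271/6 = 829260
∑_{k=1}^{13} k² = 13×14×27/6 = 819
∑_{k=14}^{135} k² = 829260 - 819 = 828441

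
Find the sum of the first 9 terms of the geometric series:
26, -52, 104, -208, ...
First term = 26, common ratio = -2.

Sₙ = a(1 - rⁿ) / (1 - r)
S_9 = 26(1 - (-2)^9) / (1 - (-2))
S_9 = 26(1 - (-512)) / (3)
S_9 = 4446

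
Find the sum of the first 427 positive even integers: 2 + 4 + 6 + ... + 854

Sum of first n even numbers = n(n+1)
= 427×428
= 182756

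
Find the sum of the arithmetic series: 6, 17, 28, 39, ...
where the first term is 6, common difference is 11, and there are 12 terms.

Sₙ = n/2 × (first + last)
Last term = a + (n-1)d = 6 + (12-1)×11 = 127
S_12 = 12/2 × (6 + 127)
S_12 = 12/2 × 133 = 798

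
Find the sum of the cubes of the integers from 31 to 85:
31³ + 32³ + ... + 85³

Use ∑_{k=1}^{n} k³ = [n(n+1)/2]², then subtract the first 30 terms.
∑_{k=1}^{85} k³ = [85×86/2]² = 3655² = 13359025
∑_{k=1}^{30} k³ = [30×31/2]² = 465² = 216225
∑_{k=31}^{85} k³ = 13359025 - 216225 = 13142800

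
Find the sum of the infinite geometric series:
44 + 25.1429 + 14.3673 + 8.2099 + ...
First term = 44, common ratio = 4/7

For |r| < 1, S = a / (1 - r)
S = 44 / (1 - (4/7))
S = 44 / (3/7)
S = 308/3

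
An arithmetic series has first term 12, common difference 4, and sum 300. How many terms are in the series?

Using S = n/2 × [2a + (n-1)d]
300 = n/2 × [2(12) + (n-1)(4)]
300 = n/2 × [24 + 4n - 4]
600 = n × [20 + 4n]
4n² + (20)n - 600 = 0
Discriminant: Δ = (20)² - 4(4)(-600) = 400 + 9600 = 10000
√Δ = 100
n = [-(20) + √Δ] / (2·4) = (-20 + 100) / 8 = 80 / 8 = 10
(The negative root is discarded since n must be a positive integer.)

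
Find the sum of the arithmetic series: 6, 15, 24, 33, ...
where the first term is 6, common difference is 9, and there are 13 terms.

Sₙ = n/2 × (first + last)
Last term = a + (n-1)d = 6 + (13-1)×9 = 114
S_13 = 13/2 × (6 + 114)
S_13 = 13/2 × 120 = 780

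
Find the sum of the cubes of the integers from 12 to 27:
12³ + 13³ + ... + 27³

Use ∑_{k=1}^{n} k³ = [n(n+1)/2]², then subtract the first 11 terms.
∑_{k=1}^{27} k³ = [27×28/2]² = 378² = 142884
∑_{k=1}^{11} k³ = [11×12/2]² = 66² = 4356
∑_{k=12}^{27} k³ = 142884 - 4356 = 138528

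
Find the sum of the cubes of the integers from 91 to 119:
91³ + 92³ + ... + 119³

Use ∑_{k=1}^{n} k³ = [n(n+1)/2]², then subtract the first 90 terms.
∑_{k=1}^{119} k³ = [119×120/2]² = 7140² = 50979600
∑_{k=1}^{90} k³ = [90×91/2]² = 4095² = 16769025
∑_{k=91}^{119} k³ = 50979600 - 16769025 = 34210575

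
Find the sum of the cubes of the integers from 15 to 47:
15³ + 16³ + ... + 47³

Use ∑_{k=1}^{n} k³ = [n(n+1)/2]², then subtract the first 14 terms.
∑_{k=1}^{47} k³ = [47×48/2]² = 1128² = 1272384
∑_{k=1}^{14} k³ = [14×15/2]² = 105² = 11025
∑_{k=15}^{47} k³ = 1272384 - 11025 = 1261359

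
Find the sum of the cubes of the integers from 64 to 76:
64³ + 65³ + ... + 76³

Use ∑_{k=1}^{n} k³ = [n(n+1)/2]², then subtract the first 63 terms.
∑_{k=1}^{76} k³ = [76×77/2]² = 2926² = 8561476
∑_{k=1}^{63} k³ = [63×64/2]² = 2016² = 4064256
∑_{k=64}^{76} k³ = 8561476 - 4064256 = 4497220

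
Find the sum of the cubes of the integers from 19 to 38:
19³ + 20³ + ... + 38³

Use ∑_{k=1}^{n} k³ = [n(n+1)/2]², then subtract the first 18 terms.
∑_{k=1}^{38} k³ = [38×39/2]² = 741² = 549081
∑_{k=1}^{18} k³ = [18×19/2]² = 171² = 29241
∑_{k=19}^{38} k³ = 549081 - 29241 = 519840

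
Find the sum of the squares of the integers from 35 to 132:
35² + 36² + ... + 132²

Use ∑_{k=1}^{n} k² = n(n+1)(2n+1)/6, then subtract the first 34 terms.
∑_{k=1}^{132} k² = 132×133×265/6 = 775390
∑_{k=1}^{34} k² = 34×35×69/6 = 13685
∑_{k=35}^{132} k² = 775390 - 13685 = 761705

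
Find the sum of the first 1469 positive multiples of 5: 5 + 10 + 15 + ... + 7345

Factor out 5: = 5(1 + 2 + ... + 1469) = 5 × n(n+1)/2
= 5 × 1469×1470/2
= 5 × 1079715
= 5398575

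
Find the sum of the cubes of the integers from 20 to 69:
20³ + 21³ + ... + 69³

Use ∑_{k=1}^{n} k³ = [n(n+1)/2]², then subtract the first 19 terms.
∑_{k=1}^{69} k³ = [69×70/2]² = 2415² = 5832225
∑_{k=1}^{19} k³ = [19×20/2]² = 190² = 36100
∑_{k=20}^{69} k³ = 5832225 - 36100 = 5796125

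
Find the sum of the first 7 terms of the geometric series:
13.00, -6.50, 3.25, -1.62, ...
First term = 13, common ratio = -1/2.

Sₙ = a(1 - rⁿ) / (1 - r)
S_7 = 13(1 - (-1/2)^7) / (1 - (-1/2))
S_7 = 13(1 - (-1/128)) / (3/2)
S_7 = 559/64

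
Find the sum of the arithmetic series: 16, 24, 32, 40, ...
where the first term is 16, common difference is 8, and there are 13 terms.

Sₙ = n/2 × (first + last)
Last term = a + (n-1)d = 16 + (13-1)×8 = 112
S_13 = 13/2 × (16 + 112)
S_13 = 13/2 × 128 = 832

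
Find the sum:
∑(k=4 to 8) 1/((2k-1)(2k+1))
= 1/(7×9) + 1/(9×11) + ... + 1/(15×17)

Partial fractions: 1/((2k-1)(2k+1)) = (1/2)[1/(2k-1) - 1/(2k+1)]
The series telescopes:
= (1/2)[1/7 - 1/17]
= 5/119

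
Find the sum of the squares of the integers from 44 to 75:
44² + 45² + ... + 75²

Use ∑_{k=1}^{n} k² = n(n+1)(2n+1)/6, then subtract the first 43 terms.
∑_{k=1}^{75} k² = 75×76×151/6 = 143450
∑_{k=1}^{43} k² = 43×44×87/6 = 27434
∑_{k=44}^{75} k² = 143450 - 27434 = 116016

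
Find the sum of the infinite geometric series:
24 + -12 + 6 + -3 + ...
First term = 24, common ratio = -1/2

For |r| < 1, S = a / (1 - r)
S = 24 / (1 - (-1/2))
S = 24 / (3/2)
S = 16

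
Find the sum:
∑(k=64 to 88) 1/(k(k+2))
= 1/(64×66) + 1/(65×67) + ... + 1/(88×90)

Partial fractions: 1/(k(k+2)) = (1/2)[1/k - 1/(k+2)]
Telescoping leaves the first two and last two terms:
= (1/2)[1/64 + 1/65 - 1/89 - 1/90]
= 5773/1332864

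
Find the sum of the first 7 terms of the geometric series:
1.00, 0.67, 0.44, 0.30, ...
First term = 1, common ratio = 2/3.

Sₙ = a(1 - rⁿ) / (1 - r)
S_7 = 1(1 - (2/3)^7) / (1 - (2/3))
S_7 = 1(1 - (128/2187)) / (1/3)
S_7 = 2059/729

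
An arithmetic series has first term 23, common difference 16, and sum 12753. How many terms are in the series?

Using S = n/2 × [2a + (n-1)d]
12753 = n/2 × [2(23) + (n-1)(16)]
12753 = n/2 × [46 + 16n - 16]
25506 = n × [30 + 16n]
16n² + (30)n - 25506 = 0
Discriminant: Δ = (30)² - 4(16)(-25506) = 900 + 1632384 = 1633284
√Δ = 1278
n = [-(30) + √Δ] / (2·16) = (-30 + 1278) / 32 = 1248 / 32 = 39
(The negative root is discarded since n must be a positive integer.)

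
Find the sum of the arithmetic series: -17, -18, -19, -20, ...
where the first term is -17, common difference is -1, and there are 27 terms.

Sₙ = n/2 × (first + last)
Last term = a + (n-1)d = -17 + (27-1)×(-1) = -43
S_27 = 27/2 × (-17 + (-43))
S_27 = 27/2 × (-60) = -810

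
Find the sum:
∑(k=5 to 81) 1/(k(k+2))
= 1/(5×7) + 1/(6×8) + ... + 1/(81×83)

Partial fractions: 1/(k(k+2)) = (1/2)[1/k - 1/(k+2)]
Telescoping leaves the first two and last two terms:
= (1/2)[1/5 + 1/6 - 1/82 - 1/83]
= 17479/102090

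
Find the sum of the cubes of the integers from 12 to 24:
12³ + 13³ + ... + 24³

Use ∑_{k=1}^{n} k³ = [n(n+1)/2]², then subtract the first 11 terms.
∑_{k=1}^{24} k³ = [24×25/2]² = 300² = 90000
∑_{k=1}^{11} k³ = [11×12/2]² = 66² = 4356
∑_{k=12}^{24} k³ = 90000 - 4356 = 85644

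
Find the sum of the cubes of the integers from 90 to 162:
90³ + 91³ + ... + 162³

Use ∑_{k=1}^{n} k³ = [n(n+1)/2]², then subtract the first 89 terms.
∑_{k=1}^{162} k³ = [162×163/2]² = 13203² = 174319209
∑_{k=1}^{89} k³ = [89×90/2]² = 4005² = 16040025
∑_{k=90}^{162} k³ = 174319209 - 16040025 = 158279184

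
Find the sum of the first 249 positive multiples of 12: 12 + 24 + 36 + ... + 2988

Factor out 12: = 12(1 + 2 + ... + 249) = 12 × n(n+1)/2
= 12 × 249×250/2
= 12 × 31125
= 373500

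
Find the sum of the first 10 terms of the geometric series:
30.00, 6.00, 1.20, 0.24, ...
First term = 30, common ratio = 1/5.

Sₙ = a(1 - rⁿ) / (1 - r)
S_10 = 30(1 - (1/5)^10) / (1 - (1/5))
S_10 = 30(1 - (1/9765625)) / (4/5)
S_10 = 14648436/390625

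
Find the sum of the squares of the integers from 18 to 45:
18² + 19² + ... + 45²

Use ∑_{k=1}^{n} k² = n(n+1)(2n+1)/6, then subtract the first 17 terms.
∑_{k=1}^{45} k² = 45×46×91/6 = 31395
∑_{k=1}^{17} k² = 17×18×35/6 = 1785
∑_{k=18}^{45} k² = 31395 - 1785 = 29610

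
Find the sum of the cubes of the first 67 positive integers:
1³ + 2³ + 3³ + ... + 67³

Formula: ∑k³ = [n(n+1)/2]²
= [67×68/2]²
= 2278²
= 5189284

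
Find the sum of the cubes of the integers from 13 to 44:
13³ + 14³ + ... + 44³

Use ∑_{k=1}^{n} k³ = [n(n+1)/2]², then subtract the first 12 terms.
∑_{k=1}^{44} k³ = [44×45/2]² = 990² = 980100
∑_{k=1}^{12} k³ = [12×13/2]² = 78² = 6084
∑_{k=13}^{44} k³ = 980100 - 6084 = 974016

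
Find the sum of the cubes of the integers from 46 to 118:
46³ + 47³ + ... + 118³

Use ∑_{k=1}^{n} k³ = [n(n+1)/2]², then subtract the first 45 terms.
∑_{k=1}^{118} k³ = [118×119/2]² = 7021² = 49294441
∑_{k=1}^{45} k³ = [45×46/2]² = 1035² = 1071225
∑_{k=46}^{118} k³ = 49294441 - 1071225 = 48223216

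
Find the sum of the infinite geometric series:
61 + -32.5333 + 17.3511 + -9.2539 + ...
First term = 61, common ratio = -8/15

For |r| < 1, S = a / (1 - r)
S = 61 / (1 - (-8/15))
S = 61 / (23/15)
S = 915/23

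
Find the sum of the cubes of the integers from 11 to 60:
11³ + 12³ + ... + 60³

Use ∑_{k=1}^{n} k³ = [n(n+1)/2]², then subtract the first 10 terms.
∑_{k=1}^{60} k³ = [60×61/2]² = 1830² = 3348900
∑_{k=1}^{10} k³ = [10×11/2]² = 55² = 3025
∑_{k=11}^{60} k³ = 3348900 - 3025 = 3345875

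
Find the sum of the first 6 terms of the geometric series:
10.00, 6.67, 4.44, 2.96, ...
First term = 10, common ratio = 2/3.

Sₙ = a(1 - rⁿ) / (1 - r)
S_6 = 10(1 - (2/3)^6) / (1 - (2/3))
S_6 = 10(1 - (64/729)) / (1/3)
S_6 = 6650/243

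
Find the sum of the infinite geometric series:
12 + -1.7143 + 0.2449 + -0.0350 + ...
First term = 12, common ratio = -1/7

For |r| < 1, S = a / (1 - r)
S = 12 / (1 - (-1/7))
S = 12 / (8/7)
S = 21/2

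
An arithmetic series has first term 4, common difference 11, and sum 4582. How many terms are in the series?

Using S = n/2 × [2a + (n-1)d]
4582 = n/2 × [2(4) + (n-1)(11)]
4582 = n/2 × [8 + 11n - 11]
9164 = n × [-3 + 11n]
11n² + (-3)n - 9164 = 0
Discriminant: Δ = (-3)² - 4(11)(-9164) = 9 + 403216 = 403225
√Δ = 635
n = [-(-3) + √Δ] / (2·11) = (3 + 635) / 22 = 638 / 22 = 29
(The negative root is discarded since n must be a positive integer.)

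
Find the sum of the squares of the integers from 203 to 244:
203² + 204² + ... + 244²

Use ∑_{k=1}^{n} k² = n(n+1)(2n+1)/6, then subtract the first 202 terms.
∑_{k=1}^{244} k² = 244×245×489/6 = 4872070
∑_{k=1}^{202} k² = 202×203×405/6 = 2767905
∑_{k=203}^{244} k² = 4872070 - 2767905 = 2104165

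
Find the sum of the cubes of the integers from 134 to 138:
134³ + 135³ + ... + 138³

Use ∑_{k=1}^{n} k³ = [n(n+1)/2]², then subtract the first 133 terms.
∑_{k=1}^{138} k³ = [138×139/2]² = 9591² = 91987281
∑_{k=1}^{133} k³ = [133×134/2]² = 8911² = 79405921
∑_{k=134}^{138} k³ = 91987281 - 79405921 = 12581360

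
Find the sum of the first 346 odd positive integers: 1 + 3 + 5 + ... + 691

Sum of first n odd numbers = n²
= 346²
= 119716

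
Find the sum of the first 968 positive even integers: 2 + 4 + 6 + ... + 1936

Sum of first n even numbers = n(n+1)
= 968×969
= 937992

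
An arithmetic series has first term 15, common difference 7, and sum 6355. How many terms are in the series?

Using S = n/2 × [2a + (n-1)d]
6355 = n/2 × [2(15) + (n-1)(7)]
6355 = n/2 × [30 + 7n - 7]
12710 = n × [23 + 7n]
7n² + (23)n - 12710 = 0
Discriminant: Δ = (23)² - 4(7)(-12710) = 529 + 355880 = 356409
√Δ = 597
n = [-(23) + √Δ] / (2·7) = (-23 + 597) / 14 = 574 / 14 = 41
(The negative root is discarded since n must be a positive integer.)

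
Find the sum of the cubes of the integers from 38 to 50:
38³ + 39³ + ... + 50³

Use ∑_{k=1}^{n} k³ = [n(n+1)/2]², then subtract the first 37 terms.
∑_{k=1}^{50} k³ = [50×51/2]² = 1275² = 1625625
∑_{k=1}^{37} k³ = [37×38/2]² = 703² = 494209
∑_{k=38}^{50} k³ = 1625625 - 494209 = 1131416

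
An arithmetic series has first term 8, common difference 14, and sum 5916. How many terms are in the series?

Using S = n/2 × [2a + (n-1)d]
5916 = n/2 × [2(8) + (n-1)(14)]
5916 = n/2 × [16 + 14n - 14]
11832 = n × [2 + 14n]
14n² + (2)n - 11832 = 0
Discriminant: Δ = (2)² - 4(14)(-11832) = 4 + 662592 = 662596
√Δ = 814
n = [-(2) + √Δ] / (2·14) = (-2 + 814) / 28 = 812 / 28 = 29
(The negative root is discarded since n must be a positive integer.)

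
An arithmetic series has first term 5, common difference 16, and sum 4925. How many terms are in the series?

Using S = n/2 × [2a + (n-1)d]
4925 = n/2 × [2(5) + (n-1)(16)]
4925 = n/2 × [10 + 16n - 16]
9850 = n × [-6 + 16n]
16n² + (-6)n - 9850 = 0
Discriminant: Δ = (-6)² - 4(16)(-9850) = 36 + 630400 = 630436
√Δ = 794
n = [-(-6) + √Δ] / (2·16) = (6 + 794) / 32 = 800 / 32 = 25
(The negative root is discarded since n must be a positive integer.)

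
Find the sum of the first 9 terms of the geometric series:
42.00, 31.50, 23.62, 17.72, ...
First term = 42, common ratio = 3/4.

Sₙ = a(1 - rⁿ) / (1 - r)
S_9 = 42(1 - (3/4)^9) / (1 - (3/4))
S_9 = 42(1 - (19683/262144)) / (1/4)
S_9 = 5091681/32768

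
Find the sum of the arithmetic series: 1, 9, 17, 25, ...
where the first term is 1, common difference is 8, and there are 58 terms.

Sₙ = n/2 × (first + last)
Last term = a + (n-1)d = 1 + (58-1)×8 = 457
S_58 = 58/2 × (1 + 457)
S_58 = 58/2 × 458 = 13282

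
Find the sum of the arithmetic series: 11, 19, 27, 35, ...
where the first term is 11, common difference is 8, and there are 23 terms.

Sₙ = n/2 × (first + last)
Last term = a + (n-1)d = 11 + (23-1)×8 = 187
S_23 = 23/2 × (11 + 187)
S_23 = 23/2 × 198 = 2277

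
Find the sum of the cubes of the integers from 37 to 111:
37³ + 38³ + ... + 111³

Use ∑_{k=1}^{n} k³ = [n(n+1)/2]², then subtract the first 36 terms.
∑_{k=1}^{111} k³ = [111×112/2]² = 6216² = 38638656
∑_{k=1}^{36} k³ = [36×37/2]² = 666² = 443556
∑_{k=37}^{111} k³ = 38638656 - 443556 = 38195100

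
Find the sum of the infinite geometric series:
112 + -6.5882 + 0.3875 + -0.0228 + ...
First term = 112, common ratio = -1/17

For |r| < 1, S = a / (1 - r)
S = 112 / (1 - (-1/17))
S = 112 / (18/17)
S = 952/9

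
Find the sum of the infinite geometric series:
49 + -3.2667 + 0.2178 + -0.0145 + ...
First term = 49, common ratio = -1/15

For |r| < 1, S = a / (1 - r)
S = 49 / (1 - (-1/15))
S = 49 / (16/15)
S = 735/16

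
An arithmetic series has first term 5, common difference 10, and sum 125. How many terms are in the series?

Using S = n/2 × [2a + (n-1)d]
125 = n/2 × [2(5) + (n-1)(10)]
125 = n/2 × [10 + 10n - 10]
250 = n × [0 + 10n]
10n² + (0)n - 250 = 0
Discriminant: Δ = (0)² - 4(10)(-250) = 0 + 10000 = 10000
√Δ = 100
n = [-(0) + √Δ] / (2·10) = (0 + 100) / 20 = 100 / 20 = 5
(The negative root is discarded since n must be a positive integer.)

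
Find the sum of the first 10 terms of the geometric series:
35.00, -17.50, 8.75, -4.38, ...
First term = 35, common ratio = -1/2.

Sₙ = a(1 - rⁿ) / (1 - r)
S_10 = 35(1 - (-1/2)^10) / (1 - (-1/2))
S_10 = 35(1 - (1/1024)) / (3/2)
S_10 = 11935/512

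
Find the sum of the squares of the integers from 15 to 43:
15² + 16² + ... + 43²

Use ∑_{k=1}^{n} k² = n(n+1)(2n+1)/6, then subtract the first 14 terms.
∑_{k=1}^{43} k² = 43×44×87/6 = 27434
∑_{k=1}^{14} k² = 14×15×29/6 = 1015
∑_{k=15}^{43} k² = 27434 - 1015 = 26419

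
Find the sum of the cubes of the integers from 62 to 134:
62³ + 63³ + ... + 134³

Use ∑_{k=1}^{n} k³ = [n(n+1)/2]², then subtract the first 61 terms.
∑_{k=1}^{134} k³ = [134×135/2]² = 9045² = 81812025
∑_{k=1}^{61} k³ = [61×62/2]² = 1891² = 3575881
∑_{k=62}^{134} k³ = 81812025 - 3575881 = 78236144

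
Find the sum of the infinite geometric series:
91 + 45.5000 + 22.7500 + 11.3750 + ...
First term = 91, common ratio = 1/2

For |r| < 1, S = a / (1 - r)
S = 91 / (1 - (1/2))
S = 91 / (1/2)
S = 182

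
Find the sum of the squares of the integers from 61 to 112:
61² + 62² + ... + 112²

Use ∑_{k=1}^{n} k² = n(n+1)(2n+1)/6, then subtract the first 60 terms.
∑_{k=1}^{112} k² = 112×113×225/6 = 474600
∑_{k=1}^{60} k² = 60×61×121/6 = 73810
∑_{k=61}^{112} k² = 474600 - 73810 = 400790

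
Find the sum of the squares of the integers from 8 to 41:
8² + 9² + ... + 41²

Use ∑_{k=1}^{n} k² = n(n+1)(2n+1)/6, then subtract the first 7 terms.
∑_{k=1}^{41} k² = 41×42×83/6 = 23821
∑_{k=1}^{7} k² = 7×8×15/6 = 140
∑_{k=8}^{41} k² = 23821 - 140 = 23681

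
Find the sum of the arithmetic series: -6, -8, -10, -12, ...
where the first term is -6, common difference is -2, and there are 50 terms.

Sₙ = n/2 × (first + last)
Last term = a + (n-1)d = -6 + (50-1)×(-2) = -104
S_50 = 50/2 × (-6 + (-104))
S_50 = 50/2 × (-110) = -2750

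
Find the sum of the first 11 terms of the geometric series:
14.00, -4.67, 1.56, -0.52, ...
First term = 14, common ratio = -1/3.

Sₙ = a(1 - rⁿ) / (1 - r)
S_11 = 14(1 - (-1/3)^11) / (1 - (-1/3))
S_11 = 14(1 - (-1/177147)) / (4/3)
S_11 = 620018/59049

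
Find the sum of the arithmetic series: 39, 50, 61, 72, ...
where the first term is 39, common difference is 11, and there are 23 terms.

Sₙ = n/2 × (first + last)
Last term = a + (n-1)d = 39 + (23-1)×11 = 281
S_23 = 23/2 × (39 + 281)
S_23 = 23/2 × 320 = 3680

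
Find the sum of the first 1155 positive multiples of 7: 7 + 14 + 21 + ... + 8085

Factor out 7: = 7(1 + 2 + ... + 1155) = 7 × n(n+1)/2
= 7 × 1155×1156/2
= 7 × 667590
= 4673130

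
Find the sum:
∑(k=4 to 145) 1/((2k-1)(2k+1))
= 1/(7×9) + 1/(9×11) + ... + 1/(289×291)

Partial fractions: 1/((2k-1)(2k+1)) = (1/2)[1/(2k-1) - 1/(2k+1)]
The series telescopes:
= (1/2)[1/7 - 1/291]
= 142/2037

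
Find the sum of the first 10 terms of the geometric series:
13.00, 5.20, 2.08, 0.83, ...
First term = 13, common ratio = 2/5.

Sₙ = a(1 - rⁿ) / (1 - r)
S_10 = 13(1 - (2/5)^10) / (1 - (2/5))
S_10 = 13(1 - (1024/9765625)) / (3/5)
S_10 = 42313271/1953125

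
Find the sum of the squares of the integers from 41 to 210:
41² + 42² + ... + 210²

Use ∑_{k=1}^{n} k² = n(n+1)(2n+1)/6, then subtract the first 40 terms.
∑_{k=1}^{210} k² = 210×211×421/6 = 3109085
∑_{k=1}^{40} k² = 40×41×81/6 = 22140
∑_{k=41}^{210} k² = 3109085 - 22140 = 3086945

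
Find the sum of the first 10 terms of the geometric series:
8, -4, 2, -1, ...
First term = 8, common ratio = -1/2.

Sₙ = a(1 - rⁿ) / (1 - r)
S_10 = 8(1 - (-1/2)^10) / (1 - (-1/2))
S_10 = 8(1 - (1/1024)) / (3/2)
S_10 = 341/64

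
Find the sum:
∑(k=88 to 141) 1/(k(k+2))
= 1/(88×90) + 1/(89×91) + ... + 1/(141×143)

Partial fractions: 1/(k(k+2)) = (1/2)[1/k - 1/(k+2)]
Telescoping leaves the first two and last two terms:
= (1/2)[1/88 + 1/89 - 1/142 - 1/143]
= 61911/14457872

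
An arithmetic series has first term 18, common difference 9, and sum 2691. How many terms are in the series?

Using S = n/2 × [2a + (n-1)d]
2691 = n/2 × [2(18) + (n-1)(9)]
2691 = n/2 × [36 + 9n - 9]
5382 = n × [27 + 9n]
9n² + (27)n - 5382 = 0
Discriminant: Δ = (27)² - 4(9)(-5382) = 729 + 193752 = 194481
√Δ = 441
n = [-(27) + √Δ] / (2·9) = (-27 + 441) / 18 = 414 / 18 = 23
(The negative root is discarded since n must be a positive integer.)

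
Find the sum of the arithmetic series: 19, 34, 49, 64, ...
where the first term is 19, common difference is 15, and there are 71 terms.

Sₙ = n/2 × (first + last)
Last term = a + (n-1)d = 19 + (71-1)×15 = 1069
S_71 = 71/2 × (19 + 1069)
S_71 = 71/2 × 1088 = 38624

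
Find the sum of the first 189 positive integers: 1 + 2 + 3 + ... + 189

Formula: ∑k = n(n+1)/2
= 189×190/2
= 35910/2
= 17955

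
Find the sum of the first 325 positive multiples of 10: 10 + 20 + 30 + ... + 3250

Factor out 10: = 10(1 + 2 + ... + 325) = 10 × n(n+1)/2
= 10 × 325×326/2
= 10 × 52975
= 529750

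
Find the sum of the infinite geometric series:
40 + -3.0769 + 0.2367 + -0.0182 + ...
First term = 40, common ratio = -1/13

For |r| < 1, S = a / (1 - r)
S = 40 / (1 - (-1/13))
S = 40 / (14/13)
S = 260/7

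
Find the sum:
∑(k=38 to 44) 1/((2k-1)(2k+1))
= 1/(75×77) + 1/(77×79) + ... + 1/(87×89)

Partial fractions: 1/((2k-1)(2k+1)) = (1/2)[1/(2k-1) - 1/(2k+1)]
The series telescopes:
= (1/2)[1/75 - 1/89]
= 7/6675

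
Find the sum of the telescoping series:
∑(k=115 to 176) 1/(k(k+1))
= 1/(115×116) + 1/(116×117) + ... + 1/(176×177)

Partial fractions: 1/(k(k+1)) = 1/k - 1/(k+1)
The series telescopes:
= (1/115 - 1/116) + (1/116 - 1/117) + ... + (1/176 - 1/177)
= 1/115 - 1/177
= 62/20355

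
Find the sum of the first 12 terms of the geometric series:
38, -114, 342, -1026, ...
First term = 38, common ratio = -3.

Sₙ = a(1 - rⁿ) / (1 - r)
S_12 = 38(1 - (-3)^12) / (1 - (-3))
S_12 = 38(1 - 531441) / (4)
S_12 = -5048680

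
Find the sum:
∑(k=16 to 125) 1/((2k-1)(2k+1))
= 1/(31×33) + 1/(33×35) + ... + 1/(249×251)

Partial fractions: 1/((2k-1)(2k+1)) = (1/2)[1/(2k-1) - 1/(2k+1)]
The series telescopes:
= (1/2)[1/31 - 1/251]
= 110/7781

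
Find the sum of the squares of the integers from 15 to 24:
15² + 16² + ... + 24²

Use ∑_{k=1}^{n} k² = n(n+1)(2n+1)/6, then subtract the first 14 terms.
∑_{k=1}^{24} k² = 24×25×49/6 = 4900
∑_{k=1}^{14} k² = 14×15×29/6 = 1015
∑_{k=15}^{24} k² = 4900 - 1015 = 3885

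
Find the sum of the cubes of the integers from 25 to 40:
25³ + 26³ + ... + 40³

Use ∑_{k=1}^{n} k³ = [n(n+1)/2]², then subtract the first 24 terms.
∑_{k=1}^{40} k³ = [40×41/2]² = 820² = 672400
∑_{k=1}^{24} k³ = [24×25/2]² = 300² = 90000
∑_{k=25}^{40} k³ = 672400 - 90000 = 582400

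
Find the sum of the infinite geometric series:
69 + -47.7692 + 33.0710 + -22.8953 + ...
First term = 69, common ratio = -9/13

For |r| < 1, S = a / (1 - r)
S = 69 / (1 - (-9/13))
S = 69 / (22/13)
S = 897/22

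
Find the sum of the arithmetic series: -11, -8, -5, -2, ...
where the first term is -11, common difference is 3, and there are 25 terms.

Sₙ = n/2 × (first + last)
Last term = a + (n-1)d = -11 + (25-1)×3 = 61
S_25 = 25/2 × (-11 + 61)
S_25 = 25/2 × 50 = 625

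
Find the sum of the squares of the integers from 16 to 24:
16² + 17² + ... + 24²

Use ∑_{k=1}^{n} k² = n(n+1)(2n+1)/6, then subtract the first 15 terms.
∑_{k=1}^{24} k² = 24×25×49/6 = 4900
∑_{k=1}^{15} k² = 15×16×31/6 = 1240
∑_{k=16}^{24} k² = 4900 - 1240 = 3660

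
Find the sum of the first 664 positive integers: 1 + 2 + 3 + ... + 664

Formula: ∑k = n(n+1)/2
= 664×665/2
= 441560/2
= 220780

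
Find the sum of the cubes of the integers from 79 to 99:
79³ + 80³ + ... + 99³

Use ∑_{k=1}^{n} k³ = [n(n+1)/2]², then subtract the first 78 terms.
∑_{k=1}^{99} k³ = [99×100/2]² = 4950² = 24502500
∑_{k=1}^{78} k³ = [78×79/2]² = 3081² = 9492561
∑_{k=79}^{99} k³ = 24502500 - 9492561 = 15009939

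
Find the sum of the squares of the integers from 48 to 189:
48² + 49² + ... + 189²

Use ∑_{k=1}^{n} k² = n(n+1)(2n+1)/6, then subtract the first 47 terms.
∑_{k=1}^{189} k² = 189×190×379/6 = 2268315
∑_{k=1}^{47} k² = 47×48×95/6 = 35720
∑_{k=48}^{189} k² = 2268315 - 35720 = 2232595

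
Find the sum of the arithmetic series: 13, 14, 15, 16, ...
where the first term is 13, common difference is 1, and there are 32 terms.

Sₙ = n/2 × (first + last)
Last term = a + (n-1)d = 13 + (32-1)×1 = 44
S_32 = 32/2 × (13 + 44)
S_32 = 32/2 × 57 = 912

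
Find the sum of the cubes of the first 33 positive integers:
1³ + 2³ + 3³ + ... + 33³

Formula: ∑k³ = [n(n+1)/2]²
= [33×34/2]²
= 561²
= 314721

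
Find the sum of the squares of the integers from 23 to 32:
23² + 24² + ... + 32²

Use ∑_{k=1}^{n} k² = n(n+1)(2n+1)/6, then subtract the first 22 terms.
∑_{k=1}^{32} k² = 32×33×65/6 = 11440
∑_{k=1}^{22} k² = 22×23×45/6 = 3795
∑_{k=23}^{32} k² = 11440 - 3795 = 7645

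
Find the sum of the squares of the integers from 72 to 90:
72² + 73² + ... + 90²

Use ∑_{k=1}^{n} k² = n(n+1)(2n+1)/6, then subtract the first 71 terms.
∑_{k=1}^{90} k² = 90×91×181/6 = 247065
∑_{k=1}^{71} k² = 71×72×143/6 = 121836
∑_{k=72}^{90} k² = 247065 - 121836 = 125229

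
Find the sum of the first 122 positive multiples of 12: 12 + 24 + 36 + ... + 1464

Factor out 12: = 12(1 + 2 + ... + 122) = 12 × n(n+1)/2
= 12 × 122×123/2
= 12 × 7503
= 90036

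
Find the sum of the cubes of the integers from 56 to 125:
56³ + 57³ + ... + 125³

Use ∑_{k=1}^{n} k³ = [n(n+1)/2]², then subtract the first 55 terms.
∑_{k=1}^{125} k³ = [125×126/2]² = 7875² = 62015625
∑_{k=1}^{55} k³ = [55×56/2]² = 1540² = 2371600
∑_{k=56}^{125} k³ = 62015625 - 2371600 = 59644025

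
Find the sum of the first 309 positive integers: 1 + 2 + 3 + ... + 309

Formula: ∑k = n(n+1)/2
= 309×310/2
= 95790/2
= 47895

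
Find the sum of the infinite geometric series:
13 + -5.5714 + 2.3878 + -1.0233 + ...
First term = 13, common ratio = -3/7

For |r| < 1, S = a / (1 - r)
S = 13 / (1 - (-3/7))
S = 13 / (10/7)
S = 91/10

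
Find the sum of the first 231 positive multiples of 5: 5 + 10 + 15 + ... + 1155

Factor out 5: = 5(1 + 2 + ... + 231) = 5 × n(n+1)/2
= 5 × 231×232/2
= 5 × 26796
= 133980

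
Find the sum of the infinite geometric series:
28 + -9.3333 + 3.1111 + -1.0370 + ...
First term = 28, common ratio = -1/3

For |r| < 1, S = a / (1 - r)
S = 28 / (1 - (-1/3))
S = 28 / (4/3)
S = 21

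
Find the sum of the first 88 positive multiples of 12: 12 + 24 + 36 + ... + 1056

Factor out 12: = 12(1 + 2 + ... + 88) = 12 × n(n+1)/2
= 12 × 88×89/2
= 12 × 3916
= 46992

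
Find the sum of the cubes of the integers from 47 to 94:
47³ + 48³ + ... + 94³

Use ∑_{k=1}^{n} k³ = [n(n+1)/2]², then subtract the first 46 terms.
∑_{k=1}^{94} k³ = [94×95/2]² = 4465² = 19936225
∑_{k=1}^{46} k³ = [46×47/2]² = 1081² = 1168561
∑_{k=47}^{94} k³ = 19936225 - 1168561 = 18767664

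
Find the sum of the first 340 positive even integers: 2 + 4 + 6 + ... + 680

Sum of first n even numbers = n(n+1)
= 340×341
= 115940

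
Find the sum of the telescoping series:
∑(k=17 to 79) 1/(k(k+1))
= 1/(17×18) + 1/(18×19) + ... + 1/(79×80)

Partial fractions: 1/(k(k+1)) = 1/k - 1/(k+1)
The series telescopes:
= (1/17 - 1/18) + (1/18 - 1/19) + ... + (1/79 - 1/80)
= 1/17 - 1/80
= 63/1360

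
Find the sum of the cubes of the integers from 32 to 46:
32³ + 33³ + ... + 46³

Use ∑_{k=1}^{n} k³ = [n(n+1)/2]², then subtract the first 31 terms.
∑_{k=1}^{46} k³ = [46×47/2]² = 1081² = 1168561
∑_{k=1}^{31} k³ = [31×32/2]² = 496² = 246016
∑_{k=32}^{46} k³ = 1168561 - 246016 = 922545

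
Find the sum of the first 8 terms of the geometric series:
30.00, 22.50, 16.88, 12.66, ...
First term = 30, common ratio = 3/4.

Sₙ = a(1 - rⁿ) / (1 - r)
S_8 = 30(1 - (3/4)^8) / (1 - (3/4))
S_8 = 30(1 - (6561/65536)) / (1/4)
S_8 = 884625/8192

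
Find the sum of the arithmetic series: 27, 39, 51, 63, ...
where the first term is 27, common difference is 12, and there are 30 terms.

Sₙ = n/2 × (first + last)
Last term = a + (n-1)d = 27 + (30-1)×12 = 375
S_30 = 30/2 × (27 + 375)
S_30 = 30/2 × 402 = 6030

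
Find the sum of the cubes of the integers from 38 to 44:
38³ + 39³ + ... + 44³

Use ∑_{k=1}^{n} k³ = [n(n+1)/2]², then subtract the first 37 terms.
∑_{k=1}^{44} k³ = [44×45/2]² = 990² = 980100
∑_{k=1}^{37} k³ = [37×38/2]² = 703² = 494209
∑_{k=38}^{44} k³ = 980100 - 494209 = 485891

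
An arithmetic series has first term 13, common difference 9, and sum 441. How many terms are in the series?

Using S = n/2 × [2a + (n-1)d]
441 = n/2 × [2(13) + (n-1)(9)]
441 = n/2 × [26 + 9n - 9]
882 = n × [17 + 9n]
9n² + (17)n - 882 = 0
Discriminant: Δ = (17)² - 4(9)(-882) = 289 + 31752 = 32041
√Δ = 179
n = [-(17) + √Δ] / (2·9) = (-17 + 179) / 18 = 162 / 18 = 9
(The negative root is discarded since n must be a positive integer.)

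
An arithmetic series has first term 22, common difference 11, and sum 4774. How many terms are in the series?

Using S = n/2 × [2a + (n-1)d]
4774 = n/2 × [2(22) + (n-1)(11)]
4774 = n/2 × [44 + 11n - 11]
9548 = n × [33 + 11n]
11n² + (33)n - 9548 = 0
Discriminant: Δ = (33)² - 4(11)(-9548) = 1089 + 420112 = 421201
√Δ = 649
n = [-(33) + √Δ] / (2·11) = (-33 + 649) / 22 = 616 / 22 = 28
(The negative root is discarded since n must be a positive integer.)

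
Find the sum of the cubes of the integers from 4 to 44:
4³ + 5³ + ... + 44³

Use ∑_{k=1}^{n} k³ = [n(n+1)/2]², then subtract the first 3 terms.
∑_{k=1}^{44} k³ = [44×45/2]² = 990² = 980100
∑_{k=1}^{3} k³ = [3×4/2]² = 6² = 36
∑_{k=4}^{44} k³ = 980100 - 36 = 980064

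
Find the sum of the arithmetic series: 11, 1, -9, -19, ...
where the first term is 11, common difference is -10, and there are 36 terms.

Sₙ = n/2 × (first + last)
Last term = a + (n-1)d = 11 + (36-1)×(-10) = -339
S_36 = 36/2 × (11 + (-339))
S_36 = 36/2 × (-328) = -5904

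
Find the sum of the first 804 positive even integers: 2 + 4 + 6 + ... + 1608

Sum of first n even numbers = n(n+1)
= 804×805
= 647220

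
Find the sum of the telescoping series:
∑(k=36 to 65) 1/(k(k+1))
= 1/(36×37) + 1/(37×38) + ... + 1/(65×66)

Partial fractions: 1/(k(k+1)) = 1/k - 1/(k+1)
The series telescopes:
= (1/36 - 1/37) + (1/37 - 1/38) + ... + (1/65 - 1/66)
= 1/36 - 1/66
= 5/396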